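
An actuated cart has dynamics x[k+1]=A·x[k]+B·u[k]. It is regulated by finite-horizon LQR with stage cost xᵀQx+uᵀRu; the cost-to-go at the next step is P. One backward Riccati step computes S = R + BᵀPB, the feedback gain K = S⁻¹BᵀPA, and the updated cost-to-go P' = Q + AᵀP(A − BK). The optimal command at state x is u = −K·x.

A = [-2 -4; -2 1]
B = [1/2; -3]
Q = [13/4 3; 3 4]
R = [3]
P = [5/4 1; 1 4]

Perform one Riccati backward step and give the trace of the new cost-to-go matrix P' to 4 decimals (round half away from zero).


BᵀP = [-2.3750 -11.5000]
S = R + BᵀPB = [3] + [33.3125] = [36.3125]
BᵀPA = [27.7500 -2.0000]
K = S⁻¹·BᵀPA = [0.7642 -0.0551]
A−BK = [-2.3821 -3.9725; 0.2926 0.8348]
AᵀP(A−BK) = [7.7935 9.5284; 9.5284 15.8898]
P' = Q + AᵀP(A−BK) = [11.0435 12.5284; 12.5284 19.8898]
tr(P') = 30.9333

30.9333


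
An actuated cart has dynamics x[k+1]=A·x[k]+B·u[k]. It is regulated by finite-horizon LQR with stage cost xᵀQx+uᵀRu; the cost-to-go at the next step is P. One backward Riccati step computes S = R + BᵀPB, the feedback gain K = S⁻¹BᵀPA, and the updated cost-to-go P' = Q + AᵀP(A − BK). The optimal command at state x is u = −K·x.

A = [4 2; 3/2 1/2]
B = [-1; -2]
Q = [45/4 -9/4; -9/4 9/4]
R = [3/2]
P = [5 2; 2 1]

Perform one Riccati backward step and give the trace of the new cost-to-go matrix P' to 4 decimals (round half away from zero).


27.0270

BᵀP = [-9.0000 -4.0000]
S = R + BᵀPB = [3/2] + [17.0000] = [18.5000]
BᵀPA = [-42.0000 -20.0000]
K = S⁻¹·BᵀPA = [-2.2703 -1.0811]
A−BK = [1.7297 0.9189; -3.0405 -1.6622]
AᵀP(A−BK) = [10.8986 5.3446; 5.3446 2.6284]
P' = Q + AᵀP(A−BK) = [22.1486 3.0946; 3.0946 4.8784]
tr(P') = 27.0270


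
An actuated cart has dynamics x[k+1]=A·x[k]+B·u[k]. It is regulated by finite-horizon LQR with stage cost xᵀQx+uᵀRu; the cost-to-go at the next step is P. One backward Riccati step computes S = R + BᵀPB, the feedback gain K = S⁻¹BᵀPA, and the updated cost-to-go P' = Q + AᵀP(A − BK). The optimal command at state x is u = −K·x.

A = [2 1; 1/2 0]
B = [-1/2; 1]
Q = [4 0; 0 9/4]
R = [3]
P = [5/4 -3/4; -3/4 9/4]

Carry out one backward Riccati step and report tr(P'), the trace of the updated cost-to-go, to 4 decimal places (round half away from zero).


BᵀP = [-1.3750 2.6250]
S = R + BᵀPB = [3] + [3.3125] = [6.3125]
BᵀPA = [-1.4375 -1.3750]
K = S⁻¹·BᵀPA = [-0.2277 -0.2178]
A−BK = [1.8861 0.8911; 0.7277 0.2178]
AᵀP(A−BK) = [3.7351 1.8119; 1.8119 0.9505]
P' = Q + AᵀP(A−BK) = [7.7351 1.8119; 1.8119 3.2005]
tr(P') = 10.9356

10.9356


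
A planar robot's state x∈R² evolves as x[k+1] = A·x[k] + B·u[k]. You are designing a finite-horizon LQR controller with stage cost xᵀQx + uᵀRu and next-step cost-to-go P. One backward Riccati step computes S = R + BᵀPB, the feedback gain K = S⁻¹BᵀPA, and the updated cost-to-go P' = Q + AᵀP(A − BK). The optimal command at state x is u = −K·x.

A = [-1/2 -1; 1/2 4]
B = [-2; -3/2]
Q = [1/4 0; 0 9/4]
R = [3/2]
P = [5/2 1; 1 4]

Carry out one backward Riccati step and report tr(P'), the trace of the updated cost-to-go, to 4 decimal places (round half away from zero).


37.5660

BᵀP = [-6.5000 -8.0000]
S = R + BᵀPB = [3/2] + [25.0000] = [26.5000]
BᵀPA = [-0.7500 -25.5000]
K = S⁻¹·BᵀPA = [-0.0283 -0.9623]
A−BK = [-0.5566 -2.9245; 0.4575 2.5566]
AᵀP(A−BK) = [1.1038 6.0283; 6.0283 33.9623]
P' = Q + AᵀP(A−BK) = [1.3538 6.0283; 6.0283 36.2123]
tr(P') = 37.5660


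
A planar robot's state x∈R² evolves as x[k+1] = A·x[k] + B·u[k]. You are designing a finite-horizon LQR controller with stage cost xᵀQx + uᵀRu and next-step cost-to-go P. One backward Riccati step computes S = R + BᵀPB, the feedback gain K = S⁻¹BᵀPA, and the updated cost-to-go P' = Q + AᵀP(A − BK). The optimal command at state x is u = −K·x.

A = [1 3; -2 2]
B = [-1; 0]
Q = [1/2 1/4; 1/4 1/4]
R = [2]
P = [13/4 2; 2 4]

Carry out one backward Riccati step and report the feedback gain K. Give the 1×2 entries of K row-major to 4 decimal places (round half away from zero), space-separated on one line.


0.1429 -2.6190

BᵀP = [-3.2500 -2.0000]
S = R + BᵀPB = [2] + [3.2500] = [5.2500]
BᵀPA = [0.7500 -13.7500]
K = S⁻¹·BᵀPA = [0.1429 -2.6190]
A−BK = [1.1429 0.3810; -2.0000 2.0000]
AᵀP(A−BK) = [11.1429 -12.2857; -12.2857 33.2381]
P' = Q + AᵀP(A−BK) = [11.6429 -12.0357; -12.0357 33.4881]
tr(P') = 45.1310


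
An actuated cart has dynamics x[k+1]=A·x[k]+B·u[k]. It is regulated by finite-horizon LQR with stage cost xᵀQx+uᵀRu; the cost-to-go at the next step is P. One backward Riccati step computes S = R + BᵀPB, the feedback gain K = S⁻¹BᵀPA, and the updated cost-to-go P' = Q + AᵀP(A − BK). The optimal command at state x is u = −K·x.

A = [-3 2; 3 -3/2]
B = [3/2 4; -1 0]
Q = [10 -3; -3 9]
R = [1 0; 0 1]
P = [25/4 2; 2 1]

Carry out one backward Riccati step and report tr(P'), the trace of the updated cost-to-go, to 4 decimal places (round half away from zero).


22.1131

BᵀP = [7.3750 2.0000; 25.0000 8.0000]
S = R + BᵀPB = [1 0; 0 1] + [9.0625 29.5000; 29.5000 100.0000] = [10.0625 29.5000; 29.5000 101.0000]
BᵀPA = [-16.1250 11.7500; -51.0000 38.0000]
K = S⁻¹·BᵀPA = [-0.8498 0.4501; -0.2567 0.2448]
A−BK = [-0.6983 0.3457; 2.1502 -1.0499]
AᵀP(A−BK) = [2.4531 -1.2587; -1.2587 0.6599]
P' = Q + AᵀP(A−BK) = [12.4531 -4.2587; -4.2587 9.6599]
tr(P') = 22.1131


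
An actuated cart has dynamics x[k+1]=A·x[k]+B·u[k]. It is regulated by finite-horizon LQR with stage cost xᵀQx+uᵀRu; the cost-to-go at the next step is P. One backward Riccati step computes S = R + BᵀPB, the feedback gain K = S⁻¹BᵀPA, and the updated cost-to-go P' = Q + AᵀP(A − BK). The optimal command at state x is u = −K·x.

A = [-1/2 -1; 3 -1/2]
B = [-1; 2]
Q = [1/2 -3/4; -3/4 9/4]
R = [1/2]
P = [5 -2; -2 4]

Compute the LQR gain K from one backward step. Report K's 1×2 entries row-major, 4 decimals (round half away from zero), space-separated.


BᵀP = [-9.0000 10.0000]
S = R + BᵀPB = [1/2] + [29.0000] = [29.5000]
BᵀPA = [34.5000 4.0000]
K = S⁻¹·BᵀPA = [1.1695 0.1356]
A−BK = [0.6695 -0.8644; 0.6610 -0.7712]
AᵀP(A−BK) = [2.9025 -2.6780; -2.6780 3.4576]
P' = Q + AᵀP(A−BK) = [3.4025 -3.4280; -3.4280 5.7076]
tr(P') = 9.1102

1.1695 0.1356


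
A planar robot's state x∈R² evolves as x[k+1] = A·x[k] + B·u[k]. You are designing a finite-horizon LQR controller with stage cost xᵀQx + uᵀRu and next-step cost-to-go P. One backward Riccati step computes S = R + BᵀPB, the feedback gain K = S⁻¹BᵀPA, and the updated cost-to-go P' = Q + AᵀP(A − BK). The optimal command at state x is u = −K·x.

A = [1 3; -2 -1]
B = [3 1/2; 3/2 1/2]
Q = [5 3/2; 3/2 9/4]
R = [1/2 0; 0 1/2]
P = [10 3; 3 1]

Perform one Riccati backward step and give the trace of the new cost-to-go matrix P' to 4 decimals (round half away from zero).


BᵀP = [34.5000 10.5000; 6.5000 2.0000]
S = R + BᵀPB = [1/2 0; 0 1/2] + [119.2500 22.5000; 22.5000 4.2500] = [119.7500 22.5000; 22.5000 4.7500]
BᵀPA = [13.5000 93.0000; 2.5000 17.5000]
K = S⁻¹·BᵀPA = [0.1259 0.7672; -0.0699 0.0500]
A−BK = [0.6573 0.6733; -2.1538 -2.1758]
AᵀP(A−BK) = [0.4755 0.5175; 0.5175 0.7732]
P' = Q + AᵀP(A−BK) = [5.4755 2.0175; 2.0175 3.0232]
tr(P') = 8.4988

8.4988


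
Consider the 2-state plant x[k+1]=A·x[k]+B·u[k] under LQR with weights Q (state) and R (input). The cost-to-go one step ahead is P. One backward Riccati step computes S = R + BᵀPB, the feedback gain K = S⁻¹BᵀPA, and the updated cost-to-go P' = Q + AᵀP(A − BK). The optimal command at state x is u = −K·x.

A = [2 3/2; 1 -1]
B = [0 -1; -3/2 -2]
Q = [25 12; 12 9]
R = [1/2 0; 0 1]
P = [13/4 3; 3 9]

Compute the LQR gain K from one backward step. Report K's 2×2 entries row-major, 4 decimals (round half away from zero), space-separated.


0.7464 1.3950 -1.2060 -0.7046

BᵀP = [-4.5000 -13.5000; -9.2500 -21.0000]
S = R + BᵀPB = [1/2 0; 0 1] + [20.2500 31.5000; 31.5000 51.2500] = [20.7500 31.5000; 31.5000 52.2500]
BᵀPA = [-22.5000 6.7500; -39.5000 7.1250]
K = S⁻¹·BᵀPA = [0.7464 1.3950; -1.2060 -0.7046]
A−BK = [0.7940 0.7954; -0.2923 -0.3168]
AᵀP(A−BK) = [3.1584 2.8042; 2.8042 2.9169]
P' = Q + AᵀP(A−BK) = [28.1584 14.8042; 14.8042 11.9169]
tr(P') = 40.0753


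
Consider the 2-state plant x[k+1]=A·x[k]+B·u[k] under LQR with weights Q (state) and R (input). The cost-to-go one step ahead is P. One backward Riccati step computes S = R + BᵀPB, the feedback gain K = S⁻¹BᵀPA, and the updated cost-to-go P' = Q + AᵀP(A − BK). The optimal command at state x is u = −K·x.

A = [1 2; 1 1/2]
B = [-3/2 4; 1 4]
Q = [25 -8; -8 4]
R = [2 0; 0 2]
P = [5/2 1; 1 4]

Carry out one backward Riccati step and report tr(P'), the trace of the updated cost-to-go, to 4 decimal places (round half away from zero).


BᵀP = [-2.7500 2.5000; 14.0000 20.0000]
S = R + BᵀPB = [2 0; 0 2] + [6.6250 -1.0000; -1.0000 136.0000] = [8.6250 -1.0000; -1.0000 138.0000]
BᵀPA = [-0.2500 -4.2500; 34.0000 38.0000]
K = S⁻¹·BᵀPA = [-0.0004 -0.4612; 0.2464 0.2720]
A−BK = [0.0139 0.2201; 0.0149 -0.1269]
AᵀP(A−BK) = [0.1232 0.1360; 0.1360 0.7031]
P' = Q + AᵀP(A−BK) = [25.1232 -7.8640; -7.8640 4.7031]
tr(P') = 29.8263

29.8263


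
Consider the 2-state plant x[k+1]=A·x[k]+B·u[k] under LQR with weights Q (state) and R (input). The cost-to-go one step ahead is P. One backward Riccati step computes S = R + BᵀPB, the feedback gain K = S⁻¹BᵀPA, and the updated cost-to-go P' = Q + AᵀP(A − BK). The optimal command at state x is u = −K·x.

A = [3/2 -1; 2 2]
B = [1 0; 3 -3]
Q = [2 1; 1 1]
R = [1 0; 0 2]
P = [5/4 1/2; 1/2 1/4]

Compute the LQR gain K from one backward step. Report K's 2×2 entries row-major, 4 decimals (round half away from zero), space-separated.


0.7912 -0.0596 -0.1842 -0.0526

BᵀP = [2.7500 1.2500; -1.5000 -0.7500]
S = R + BᵀPB = [1 0; 0 2] + [6.5000 -3.7500; -3.7500 2.2500] = [7.5000 -3.7500; -3.7500 4.2500]
BᵀPA = [6.6250 -0.2500; -3.7500 0.0000]
K = S⁻¹·BᵀPA = [0.7912 -0.0596; -0.1842 -0.0526]
A−BK = [0.7088 -0.9404; -0.9263 2.0211]
AᵀP(A−BK) = [0.8798 -0.1772; -0.1772 0.2351]
P' = Q + AᵀP(A−BK) = [2.8798 0.8228; 0.8228 1.2351]
tr(P') = 4.1149


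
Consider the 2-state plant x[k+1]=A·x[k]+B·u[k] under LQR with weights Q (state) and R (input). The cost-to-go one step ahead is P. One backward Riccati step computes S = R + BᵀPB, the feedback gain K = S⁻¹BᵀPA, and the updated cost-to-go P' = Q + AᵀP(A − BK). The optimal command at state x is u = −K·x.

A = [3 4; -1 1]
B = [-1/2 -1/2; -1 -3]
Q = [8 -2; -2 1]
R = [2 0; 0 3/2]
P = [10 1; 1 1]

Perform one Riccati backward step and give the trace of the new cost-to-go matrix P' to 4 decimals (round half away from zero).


BᵀP = [-6.0000 -1.5000; -8.0000 -3.5000]
S = R + BᵀPB = [2 0; 0 3/2] + [4.5000 7.5000; 7.5000 14.5000] = [6.5000 7.5000; 7.5000 16.0000]
BᵀPA = [-16.5000 -25.5000; -20.5000 -35.5000]
K = S⁻¹·BᵀPA = [-2.3089 -2.9686; -0.1990 -0.8272]
A−BK = [1.7461 2.1021; -3.9058 -4.4503]
AᵀP(A−BK) = [42.8246 52.0602; 52.0602 63.9346]
P' = Q + AᵀP(A−BK) = [50.8246 50.0602; 50.0602 64.9346]
tr(P') = 115.7592

115.7592


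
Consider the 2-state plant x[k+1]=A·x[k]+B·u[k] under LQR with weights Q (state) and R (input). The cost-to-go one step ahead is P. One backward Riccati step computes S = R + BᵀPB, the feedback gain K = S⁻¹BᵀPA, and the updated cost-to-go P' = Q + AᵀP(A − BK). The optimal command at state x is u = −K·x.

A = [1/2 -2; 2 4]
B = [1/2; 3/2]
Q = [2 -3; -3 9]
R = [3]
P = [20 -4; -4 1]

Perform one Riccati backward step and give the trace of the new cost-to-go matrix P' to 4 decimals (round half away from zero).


BᵀP = [4.0000 -0.5000]
S = R + BᵀPB = [3] + [1.2500] = [4.2500]
BᵀPA = [1.0000 -10.0000]
K = S⁻¹·BᵀPA = [0.2353 -2.3529]
A−BK = [0.3824 -0.8235; 1.6471 7.5294]
AᵀP(A−BK) = [0.7647 -1.6471; -1.6471 136.4706]
P' = Q + AᵀP(A−BK) = [2.7647 -4.6471; -4.6471 145.4706]
tr(P') = 148.2353

148.2353


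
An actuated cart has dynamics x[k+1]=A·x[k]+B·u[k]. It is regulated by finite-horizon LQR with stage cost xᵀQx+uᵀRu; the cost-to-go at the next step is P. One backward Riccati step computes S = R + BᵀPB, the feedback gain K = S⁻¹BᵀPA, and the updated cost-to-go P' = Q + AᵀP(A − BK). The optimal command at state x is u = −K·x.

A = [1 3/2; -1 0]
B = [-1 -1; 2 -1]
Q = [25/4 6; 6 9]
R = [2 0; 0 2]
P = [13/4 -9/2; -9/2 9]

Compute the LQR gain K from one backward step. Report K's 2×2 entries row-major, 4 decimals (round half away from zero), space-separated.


BᵀP = [-12.2500 22.5000; 1.2500 -4.5000]
S = R + BᵀPB = [2 0; 0 2] + [57.2500 -10.2500; -10.2500 3.2500] = [59.2500 -10.2500; -10.2500 5.2500]
BᵀPA = [-34.7500 -18.3750; 5.7500 1.8750]
K = S⁻¹·BᵀPA = [-0.5995 -0.3750; -0.0752 -0.3750]
A−BK = [0.3252 0.7500; 0.1238 0.3750]
AᵀP(A−BK) = [0.8495 0.7500; 0.7500 1.1250]
P' = Q + AᵀP(A−BK) = [7.0995 6.7500; 6.7500 10.1250]
tr(P') = 17.2245

-0.5995 -0.3750 -0.0752 -0.3750


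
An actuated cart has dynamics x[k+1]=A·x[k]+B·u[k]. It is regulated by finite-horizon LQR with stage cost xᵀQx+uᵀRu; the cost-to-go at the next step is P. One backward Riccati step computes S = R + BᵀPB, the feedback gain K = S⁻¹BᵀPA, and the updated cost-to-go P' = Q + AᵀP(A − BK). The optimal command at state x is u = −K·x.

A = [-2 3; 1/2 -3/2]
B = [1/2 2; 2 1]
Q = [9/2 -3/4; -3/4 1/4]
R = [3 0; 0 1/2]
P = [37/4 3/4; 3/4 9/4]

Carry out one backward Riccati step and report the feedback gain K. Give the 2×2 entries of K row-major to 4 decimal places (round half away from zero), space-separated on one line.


BᵀP = [6.1250 4.8750; 19.2500 3.7500]
S = R + BᵀPB = [3 0; 0 1/2] + [12.8125 17.1250; 17.1250 42.2500] = [15.8125 17.1250; 17.1250 42.7500]
BᵀPA = [-9.8125 11.0625; -36.6250 52.1250]
K = S⁻¹·BᵀPA = [0.5427 -1.0967; -1.0741 1.6586]
A−BK = [-0.1231 0.2311; 0.4887 -0.9653]
AᵀP(A−BK) = [2.0478 -3.8270; -3.8270 7.2394]
P' = Q + AᵀP(A−BK) = [6.5478 -4.5770; -4.5770 7.4894]
tr(P') = 14.0372

0.5427 -1.0967 -1.0741 1.6586


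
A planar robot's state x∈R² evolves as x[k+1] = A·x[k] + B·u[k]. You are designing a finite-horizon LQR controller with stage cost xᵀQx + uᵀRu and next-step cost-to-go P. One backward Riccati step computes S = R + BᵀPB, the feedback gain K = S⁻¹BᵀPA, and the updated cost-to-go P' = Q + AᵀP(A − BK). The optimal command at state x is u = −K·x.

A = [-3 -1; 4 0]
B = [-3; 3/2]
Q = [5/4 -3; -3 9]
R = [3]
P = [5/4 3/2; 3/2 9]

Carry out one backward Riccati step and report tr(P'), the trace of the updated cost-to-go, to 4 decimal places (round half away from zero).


BᵀP = [-1.5000 9.0000]
S = R + BᵀPB = [3] + [18.0000] = [21.0000]
BᵀPA = [40.5000 1.5000]
K = S⁻¹·BᵀPA = [1.9286 0.0714]
A−BK = [2.7857 -0.7857; 1.1071 -0.1071]
AᵀP(A−BK) = [41.1429 -5.1429; -5.1429 1.1429]
P' = Q + AᵀP(A−BK) = [42.3929 -8.1429; -8.1429 10.1429]
tr(P') = 52.5357

52.5357


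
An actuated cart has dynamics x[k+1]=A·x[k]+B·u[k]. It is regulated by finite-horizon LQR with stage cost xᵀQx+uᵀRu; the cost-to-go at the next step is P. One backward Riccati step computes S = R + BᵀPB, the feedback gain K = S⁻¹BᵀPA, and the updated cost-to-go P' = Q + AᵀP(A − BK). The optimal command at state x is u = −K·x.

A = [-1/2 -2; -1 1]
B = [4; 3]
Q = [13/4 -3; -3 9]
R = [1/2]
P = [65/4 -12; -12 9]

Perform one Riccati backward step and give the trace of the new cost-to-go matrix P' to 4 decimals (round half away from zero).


BᵀP = [29.0000 -21.0000]
S = R + BᵀPB = [1/2] + [53.0000] = [53.5000]
BᵀPA = [6.5000 -79.0000]
K = S⁻¹·BᵀPA = [0.1215 -1.4766]
A−BK = [-0.9860 3.9065; -1.3645 5.4299]
AᵀP(A−BK) = [0.2728 -1.1519; -1.1519 5.3458]
P' = Q + AᵀP(A−BK) = [3.5228 -4.1519; -4.1519 14.3458]
tr(P') = 17.8686

17.8686


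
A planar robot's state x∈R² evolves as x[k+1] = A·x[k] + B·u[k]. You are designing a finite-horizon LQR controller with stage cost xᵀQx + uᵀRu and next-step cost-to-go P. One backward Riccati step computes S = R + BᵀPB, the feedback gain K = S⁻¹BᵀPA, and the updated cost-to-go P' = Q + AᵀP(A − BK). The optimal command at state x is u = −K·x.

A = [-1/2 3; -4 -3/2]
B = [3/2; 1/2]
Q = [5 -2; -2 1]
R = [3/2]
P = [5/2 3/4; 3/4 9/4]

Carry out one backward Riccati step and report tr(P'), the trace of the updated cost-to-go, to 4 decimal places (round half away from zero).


43.3590

BᵀP = [4.1250 2.2500]
S = R + BᵀPB = [3/2] + [7.3125] = [8.8125]
BᵀPA = [-11.0625 9.0000]
K = S⁻¹·BᵀPA = [-1.2553 1.0213]
A−BK = [1.3830 1.4681; -3.3723 -2.0106]
AᵀP(A−BK) = [25.7380 12.6104; 12.6104 11.6210]
P' = Q + AᵀP(A−BK) = [30.7380 10.6104; 10.6104 12.6210]
tr(P') = 43.3590


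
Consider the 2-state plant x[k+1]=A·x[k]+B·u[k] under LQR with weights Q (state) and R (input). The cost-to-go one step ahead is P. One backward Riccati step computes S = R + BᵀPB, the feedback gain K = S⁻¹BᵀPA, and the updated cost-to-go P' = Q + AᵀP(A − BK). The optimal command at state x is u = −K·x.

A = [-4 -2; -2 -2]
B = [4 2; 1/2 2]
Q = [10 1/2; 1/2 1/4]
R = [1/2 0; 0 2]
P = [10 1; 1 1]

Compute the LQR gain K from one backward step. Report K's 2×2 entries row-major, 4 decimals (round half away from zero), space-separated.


-0.7458 -0.2260 -0.5348 -0.5863

BᵀP = [40.5000 4.5000; 22.0000 4.0000]
S = R + BᵀPB = [1/2 0; 0 2] + [164.2500 90.0000; 90.0000 52.0000] = [164.7500 90.0000; 90.0000 54.0000]
BᵀPA = [-171.0000 -90.0000; -96.0000 -52.0000]
K = S⁻¹·BᵀPA = [-0.7458 -0.2260; -0.5348 -0.5863]
A−BK = [0.0527 0.0766; -0.5574 -0.7144]
AᵀP(A−BK) = [1.1299 1.0697; 1.0697 1.1726]
P' = Q + AᵀP(A−BK) = [11.1299 1.5697; 1.5697 1.4226]
tr(P') = 12.5526


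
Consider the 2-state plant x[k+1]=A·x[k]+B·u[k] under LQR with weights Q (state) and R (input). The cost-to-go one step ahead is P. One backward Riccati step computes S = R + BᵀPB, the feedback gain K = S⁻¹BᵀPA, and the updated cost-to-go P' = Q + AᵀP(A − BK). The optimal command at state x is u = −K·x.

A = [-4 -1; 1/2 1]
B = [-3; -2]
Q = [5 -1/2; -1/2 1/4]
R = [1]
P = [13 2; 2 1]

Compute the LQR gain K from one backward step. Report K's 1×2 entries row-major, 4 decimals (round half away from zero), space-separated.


1.1507 0.2397

BᵀP = [-43.0000 -8.0000]
S = R + BᵀPB = [1] + [145.0000] = [146.0000]
BᵀPA = [168.0000 35.0000]
K = S⁻¹·BᵀPA = [1.1507 0.2397]
A−BK = [-0.5479 -0.2808; 2.8014 1.4795]
AᵀP(A−BK) = [6.9349 3.2260; 3.2260 1.6096]
P' = Q + AᵀP(A−BK) = [11.9349 2.7260; 2.7260 1.8596]
tr(P') = 13.7945


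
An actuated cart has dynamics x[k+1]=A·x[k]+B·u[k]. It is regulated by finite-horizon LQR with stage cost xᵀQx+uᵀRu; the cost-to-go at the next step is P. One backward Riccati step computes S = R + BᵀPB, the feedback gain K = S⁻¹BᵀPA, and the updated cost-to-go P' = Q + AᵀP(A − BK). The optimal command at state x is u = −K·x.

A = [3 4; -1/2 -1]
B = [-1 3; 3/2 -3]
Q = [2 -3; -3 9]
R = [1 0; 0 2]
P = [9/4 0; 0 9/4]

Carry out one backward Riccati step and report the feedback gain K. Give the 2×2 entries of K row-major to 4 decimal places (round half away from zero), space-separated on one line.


0.5849 0.6363 0.7881 1.0468

BᵀP = [-2.2500 3.3750; 6.7500 -6.7500]
S = R + BᵀPB = [1 0; 0 2] + [7.3125 -16.8750; -16.8750 40.5000] = [8.3125 -16.8750; -16.8750 42.5000]
BᵀPA = [-8.4375 -12.3750; 23.6250 33.7500]
K = S⁻¹·BᵀPA = [0.5849 0.6363; 0.7881 1.0468]
A−BK = [1.2205 1.4960; 0.9870 1.1859]
AᵀP(A−BK) = [7.1282 8.7640; 8.7640 10.7959]
P' = Q + AᵀP(A−BK) = [9.1282 5.7640; 5.7640 19.7959]
tr(P') = 28.9241


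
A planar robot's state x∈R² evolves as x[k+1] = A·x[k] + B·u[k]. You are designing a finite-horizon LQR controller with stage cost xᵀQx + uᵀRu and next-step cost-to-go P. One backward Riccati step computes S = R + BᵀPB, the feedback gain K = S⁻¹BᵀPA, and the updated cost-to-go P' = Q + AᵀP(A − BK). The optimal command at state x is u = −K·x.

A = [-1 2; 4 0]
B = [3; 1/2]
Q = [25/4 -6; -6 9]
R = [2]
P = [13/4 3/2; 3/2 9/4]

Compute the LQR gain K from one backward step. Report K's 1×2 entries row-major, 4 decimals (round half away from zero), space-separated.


0.3305 0.5783

BᵀP = [10.5000 5.6250]
S = R + BᵀPB = [2] + [34.3125] = [36.3125]
BᵀPA = [12.0000 21.0000]
K = S⁻¹·BᵀPA = [0.3305 0.5783]
A−BK = [-1.9914 0.2651; 3.8348 -0.2892]
AᵀP(A−BK) = [23.2844 -1.4398; -1.4398 0.8554]
P' = Q + AᵀP(A−BK) = [29.5344 -7.4398; -7.4398 9.8554]
tr(P') = 39.3898


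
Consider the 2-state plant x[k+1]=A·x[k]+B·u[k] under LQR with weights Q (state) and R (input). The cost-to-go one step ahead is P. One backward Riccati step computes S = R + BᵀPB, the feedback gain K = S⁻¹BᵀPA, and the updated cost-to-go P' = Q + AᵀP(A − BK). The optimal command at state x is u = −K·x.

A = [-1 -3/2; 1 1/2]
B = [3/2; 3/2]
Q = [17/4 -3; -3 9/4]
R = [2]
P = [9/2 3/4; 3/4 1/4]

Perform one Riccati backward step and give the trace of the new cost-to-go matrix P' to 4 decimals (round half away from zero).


BᵀP = [7.8750 1.5000]
S = R + BᵀPB = [2] + [14.0625] = [16.0625]
BᵀPA = [-6.3750 -11.0625]
K = S⁻¹·BᵀPA = [-0.3969 -0.6887]
A−BK = [-0.4047 -0.4669; 1.5953 1.5331]
AᵀP(A−BK) = [0.7198 0.9844; 0.9844 1.4436]
P' = Q + AᵀP(A−BK) = [4.9698 -2.0156; -2.0156 3.6936]
tr(P') = 8.6634

8.6634


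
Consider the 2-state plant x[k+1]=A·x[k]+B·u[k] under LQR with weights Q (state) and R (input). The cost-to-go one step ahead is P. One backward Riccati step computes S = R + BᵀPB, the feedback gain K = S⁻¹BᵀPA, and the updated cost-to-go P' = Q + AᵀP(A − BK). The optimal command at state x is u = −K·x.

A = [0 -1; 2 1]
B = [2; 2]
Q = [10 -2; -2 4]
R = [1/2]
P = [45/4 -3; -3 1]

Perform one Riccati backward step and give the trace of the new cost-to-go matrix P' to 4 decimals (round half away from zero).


17.2598

BᵀP = [16.5000 -4.0000]
S = R + BᵀPB = [1/2] + [25.0000] = [25.5000]
BᵀPA = [-8.0000 -20.5000]
K = S⁻¹·BᵀPA = [-0.3137 -0.8039]
A−BK = [0.6275 0.6078; 2.6275 2.6078]
AᵀP(A−BK) = [1.4902 1.5686; 1.5686 1.7696]
P' = Q + AᵀP(A−BK) = [11.4902 -0.4314; -0.4314 5.7696]
tr(P') = 17.2598


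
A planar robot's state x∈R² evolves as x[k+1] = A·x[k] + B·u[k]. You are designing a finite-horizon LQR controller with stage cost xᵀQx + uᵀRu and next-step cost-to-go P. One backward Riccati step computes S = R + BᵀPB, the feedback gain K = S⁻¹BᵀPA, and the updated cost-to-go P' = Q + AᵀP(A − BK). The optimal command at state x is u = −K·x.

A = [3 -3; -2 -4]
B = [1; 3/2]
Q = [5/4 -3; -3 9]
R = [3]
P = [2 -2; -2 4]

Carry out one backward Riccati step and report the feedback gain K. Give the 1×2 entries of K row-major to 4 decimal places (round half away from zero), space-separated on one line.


BᵀP = [-1.0000 4.0000]
S = R + BᵀPB = [3] + [5.0000] = [8.0000]
BᵀPA = [-11.0000 -13.0000]
K = S⁻¹·BᵀPA = [-1.3750 -1.6250]
A−BK = [4.3750 -1.3750; 0.0625 -1.5625]
AᵀP(A−BK) = [42.8750 8.1250; 8.1250 12.8750]
P' = Q + AᵀP(A−BK) = [44.1250 5.1250; 5.1250 21.8750]
tr(P') = 66.0000

-1.3750 -1.6250


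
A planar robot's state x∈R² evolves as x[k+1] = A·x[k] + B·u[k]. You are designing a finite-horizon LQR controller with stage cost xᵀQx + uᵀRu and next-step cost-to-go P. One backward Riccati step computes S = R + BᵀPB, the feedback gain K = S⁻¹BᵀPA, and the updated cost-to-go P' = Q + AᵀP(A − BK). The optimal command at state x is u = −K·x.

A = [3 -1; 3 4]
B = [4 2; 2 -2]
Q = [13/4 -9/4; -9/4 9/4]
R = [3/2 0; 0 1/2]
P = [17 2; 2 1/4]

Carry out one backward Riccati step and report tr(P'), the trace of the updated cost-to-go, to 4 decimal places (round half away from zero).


6.4663

BᵀP = [72.0000 8.5000; 30.0000 3.5000]
S = R + BᵀPB = [3/2 0; 0 1/2] + [305.0000 127.0000; 127.0000 53.0000] = [306.5000 127.0000; 127.0000 53.5000]
BᵀPA = [241.5000 -38.0000; 100.5000 -16.0000]
K = S⁻¹·BᵀPA = [0.5833 -0.0037; 0.4940 -0.2902]
A−BK = [-0.3209 -0.4047; 2.8214 3.4270]
AᵀP(A−BK) = [0.7514 0.0670; 0.0670 0.2149]
P' = Q + AᵀP(A−BK) = [4.0014 -2.1830; -2.1830 2.4649]
tr(P') = 6.4663


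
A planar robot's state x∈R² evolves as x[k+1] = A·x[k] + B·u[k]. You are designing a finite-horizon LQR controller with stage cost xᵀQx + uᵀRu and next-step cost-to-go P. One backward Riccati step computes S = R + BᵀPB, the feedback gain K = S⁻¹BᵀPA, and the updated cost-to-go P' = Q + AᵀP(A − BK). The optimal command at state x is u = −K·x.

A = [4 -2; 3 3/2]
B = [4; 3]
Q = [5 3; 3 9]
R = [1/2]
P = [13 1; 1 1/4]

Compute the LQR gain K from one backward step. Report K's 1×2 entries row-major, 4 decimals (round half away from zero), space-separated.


0.9979 -0.4382

BᵀP = [55.0000 4.7500]
S = R + BᵀPB = [1/2] + [234.2500] = [234.7500]
BᵀPA = [234.2500 -102.8750]
K = S⁻¹·BᵀPA = [0.9979 -0.4382]
A−BK = [0.0085 -0.2471; 0.0064 2.8147]
AᵀP(A−BK) = [0.4989 -0.2191; -0.2191 1.4794]
P' = Q + AᵀP(A−BK) = [5.4989 2.7809; 2.7809 10.4794]
tr(P') = 15.9783


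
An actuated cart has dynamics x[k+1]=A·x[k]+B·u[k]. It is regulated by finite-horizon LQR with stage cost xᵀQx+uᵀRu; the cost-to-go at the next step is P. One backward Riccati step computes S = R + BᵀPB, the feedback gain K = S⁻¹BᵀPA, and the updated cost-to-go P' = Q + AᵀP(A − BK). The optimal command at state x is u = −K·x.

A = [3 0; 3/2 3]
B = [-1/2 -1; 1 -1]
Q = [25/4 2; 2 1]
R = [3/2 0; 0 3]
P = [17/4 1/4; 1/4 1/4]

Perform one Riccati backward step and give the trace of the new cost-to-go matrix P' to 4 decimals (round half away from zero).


BᵀP = [-1.8750 0.1250; -4.5000 -0.5000]
S = R + BᵀPB = [3/2 0; 0 3] + [1.0625 1.7500; 1.7500 5.0000] = [2.5625 1.7500; 1.7500 8.0000]
BᵀPA = [-5.4375 0.3750; -14.2500 -1.5000]
K = S⁻¹·BᵀPA = [-1.0645 0.3226; -1.5484 -0.2581]
A−BK = [0.9194 -0.0968; 1.0161 2.4194]
AᵀP(A−BK) = [13.2097 1.4516; 1.4516 1.7419]
P' = Q + AᵀP(A−BK) = [19.4597 3.4516; 3.4516 2.7419]
tr(P') = 22.2016

22.2016


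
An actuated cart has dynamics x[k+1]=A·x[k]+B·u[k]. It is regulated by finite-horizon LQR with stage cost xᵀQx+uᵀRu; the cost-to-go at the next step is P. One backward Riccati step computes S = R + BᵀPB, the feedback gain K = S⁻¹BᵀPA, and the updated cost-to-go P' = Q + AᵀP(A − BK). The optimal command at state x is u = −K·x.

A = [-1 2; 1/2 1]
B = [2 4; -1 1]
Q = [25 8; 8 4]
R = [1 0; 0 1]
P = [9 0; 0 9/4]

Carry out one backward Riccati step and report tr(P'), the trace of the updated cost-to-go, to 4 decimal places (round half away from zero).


29.6944

BᵀP = [18.0000 -2.2500; 36.0000 2.2500]
S = R + BᵀPB = [1 0; 0 1] + [38.2500 69.7500; 69.7500 146.2500] = [39.2500 69.7500; 69.7500 147.2500]
BᵀPA = [-19.1250 33.7500; -34.8750 74.2500]
K = S⁻¹·BᵀPA = [-0.4195 -0.2288; -0.0381 0.6126]
A−BK = [-0.0085 0.0071; 0.1186 0.1586]
AᵀP(A−BK) = [0.2097 0.1144; 0.1144 0.4847]
P' = Q + AᵀP(A−BK) = [25.2097 8.1144; 8.1144 4.4847]
tr(P') = 29.6944


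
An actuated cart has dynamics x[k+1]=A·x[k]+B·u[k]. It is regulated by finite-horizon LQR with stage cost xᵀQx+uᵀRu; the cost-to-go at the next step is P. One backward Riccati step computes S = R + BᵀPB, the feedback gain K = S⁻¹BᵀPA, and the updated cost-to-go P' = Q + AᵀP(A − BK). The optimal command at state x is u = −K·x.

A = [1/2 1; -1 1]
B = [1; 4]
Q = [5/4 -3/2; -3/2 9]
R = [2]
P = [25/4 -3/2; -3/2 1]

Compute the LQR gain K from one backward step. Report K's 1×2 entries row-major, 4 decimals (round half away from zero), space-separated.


-0.1939 0.2245

BᵀP = [0.2500 2.5000]
S = R + BᵀPB = [2] + [10.2500] = [12.2500]
BᵀPA = [-2.3750 2.7500]
K = S⁻¹·BᵀPA = [-0.1939 0.2245]
A−BK = [0.6939 0.7755; -0.2245 0.1020]
AᵀP(A−BK) = [3.6020 3.4082; 3.4082 3.6327]
P' = Q + AᵀP(A−BK) = [4.8520 1.9082; 1.9082 12.6327]
tr(P') = 17.4847


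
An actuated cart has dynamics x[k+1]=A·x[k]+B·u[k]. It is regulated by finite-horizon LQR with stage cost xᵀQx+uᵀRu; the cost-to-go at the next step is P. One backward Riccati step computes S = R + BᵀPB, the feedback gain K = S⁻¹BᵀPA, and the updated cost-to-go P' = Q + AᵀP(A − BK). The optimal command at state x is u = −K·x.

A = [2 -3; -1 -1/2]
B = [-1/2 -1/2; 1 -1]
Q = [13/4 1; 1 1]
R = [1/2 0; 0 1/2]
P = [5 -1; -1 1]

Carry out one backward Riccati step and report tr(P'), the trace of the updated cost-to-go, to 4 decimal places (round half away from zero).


BᵀP = [-3.5000 1.5000; -1.5000 -0.5000]
S = R + BᵀPB = [1/2 0; 0 1/2] + [3.2500 0.2500; 0.2500 1.2500] = [3.7500 0.2500; 0.2500 1.7500]
BᵀPA = [-8.5000 9.7500; -2.5000 4.7500]
K = S⁻¹·BᵀPA = [-2.1923 2.4423; -1.1154 2.3654]
A−BK = [0.3462 -0.5962; 0.0769 -0.5769]
AᵀP(A−BK) = [3.5769 -4.8269; -4.8269 7.2019]
P' = Q + AᵀP(A−BK) = [6.8269 -3.8269; -3.8269 8.2019]
tr(P') = 15.0288

15.0288


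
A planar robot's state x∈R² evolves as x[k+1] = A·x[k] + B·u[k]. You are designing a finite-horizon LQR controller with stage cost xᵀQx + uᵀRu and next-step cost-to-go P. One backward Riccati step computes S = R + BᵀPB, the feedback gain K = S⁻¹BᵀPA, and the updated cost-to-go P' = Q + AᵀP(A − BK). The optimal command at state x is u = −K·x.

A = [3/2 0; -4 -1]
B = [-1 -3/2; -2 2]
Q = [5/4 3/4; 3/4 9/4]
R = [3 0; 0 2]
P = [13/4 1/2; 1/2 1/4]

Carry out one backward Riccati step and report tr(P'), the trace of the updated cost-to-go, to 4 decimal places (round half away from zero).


BᵀP = [-4.2500 -1.0000; -3.8750 -0.2500]
S = R + BᵀPB = [3 0; 0 2] + [6.2500 4.3750; 4.3750 5.3125] = [9.2500 4.3750; 4.3750 7.3125]
BᵀPA = [-2.3750 1.0000; -4.8125 0.2500]
K = S⁻¹·BᵀPA = [0.0760 0.1282; -0.7036 -0.0425]
A−BK = [0.5206 0.0644; -2.4407 -0.6585]
AᵀP(A−BK) = [2.1070 0.3499; 0.3499 0.1324]
P' = Q + AᵀP(A−BK) = [3.3570 1.0999; 1.0999 2.3824]
tr(P') = 5.7394

5.7394


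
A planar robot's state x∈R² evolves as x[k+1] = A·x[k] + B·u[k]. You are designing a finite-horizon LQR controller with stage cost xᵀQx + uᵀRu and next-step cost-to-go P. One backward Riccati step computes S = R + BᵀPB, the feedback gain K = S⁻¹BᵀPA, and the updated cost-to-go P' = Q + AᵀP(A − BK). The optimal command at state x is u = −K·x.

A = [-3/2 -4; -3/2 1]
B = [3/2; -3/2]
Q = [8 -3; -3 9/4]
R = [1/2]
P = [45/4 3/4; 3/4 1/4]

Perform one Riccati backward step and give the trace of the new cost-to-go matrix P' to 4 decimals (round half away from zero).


BᵀP = [15.7500 0.7500]
S = R + BᵀPB = [1/2] + [22.5000] = [23.0000]
BᵀPA = [-24.7500 -62.2500]
K = S⁻¹·BᵀPA = [-1.0761 -2.7065]
A−BK = [0.1141 0.0598; -3.1141 -3.0598]
AᵀP(A−BK) = [2.6168 3.5136; 3.5136 5.7690]
P' = Q + AᵀP(A−BK) = [10.6168 0.5136; 0.5136 8.0190]
tr(P') = 18.6359

18.6359


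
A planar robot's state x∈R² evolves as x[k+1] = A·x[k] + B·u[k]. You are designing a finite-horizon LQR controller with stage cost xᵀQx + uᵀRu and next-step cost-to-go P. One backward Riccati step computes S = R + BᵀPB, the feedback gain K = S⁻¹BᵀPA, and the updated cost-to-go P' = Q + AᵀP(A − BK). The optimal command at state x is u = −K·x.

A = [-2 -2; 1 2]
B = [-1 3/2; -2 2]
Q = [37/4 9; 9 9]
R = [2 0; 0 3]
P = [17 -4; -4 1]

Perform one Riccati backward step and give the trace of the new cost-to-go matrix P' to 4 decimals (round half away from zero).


BᵀP = [-9.0000 2.0000; 17.5000 -4.0000]
S = R + BᵀPB = [2 0; 0 3] + [5.0000 -9.5000; -9.5000 18.2500] = [7.0000 -9.5000; -9.5000 21.2500]
BᵀPA = [20.0000 22.0000; -39.0000 -43.0000]
K = S⁻¹·BᵀPA = [0.9316 1.0085; -1.4188 -1.5726]
A−BK = [1.0598 1.3675; 5.7009 7.1624]
AᵀP(A−BK) = [11.0342 12.4957; 12.4957 14.1880]
P' = Q + AᵀP(A−BK) = [20.2842 21.4957; 21.4957 23.1880]
tr(P') = 43.4722

43.4722


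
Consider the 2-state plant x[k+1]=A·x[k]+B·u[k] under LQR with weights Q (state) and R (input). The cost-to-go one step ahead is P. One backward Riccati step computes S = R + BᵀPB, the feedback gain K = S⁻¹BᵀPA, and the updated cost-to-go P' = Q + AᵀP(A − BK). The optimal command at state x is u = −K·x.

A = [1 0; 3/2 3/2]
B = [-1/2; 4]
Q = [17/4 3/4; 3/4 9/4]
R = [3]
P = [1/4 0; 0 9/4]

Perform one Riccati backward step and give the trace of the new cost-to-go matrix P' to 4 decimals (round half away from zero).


7.6298

BᵀP = [-0.1250 9.0000]
S = R + BᵀPB = [3] + [36.0625] = [39.0625]
BᵀPA = [13.3750 13.5000]
K = S⁻¹·BᵀPA = [0.3424 0.3456]
A−BK = [1.1712 0.1728; 0.1304 0.1176]
AᵀP(A−BK) = [0.7329 0.4401; 0.4401 0.3969]
P' = Q + AᵀP(A−BK) = [4.9829 1.1901; 1.1901 2.6469]
tr(P') = 7.6298


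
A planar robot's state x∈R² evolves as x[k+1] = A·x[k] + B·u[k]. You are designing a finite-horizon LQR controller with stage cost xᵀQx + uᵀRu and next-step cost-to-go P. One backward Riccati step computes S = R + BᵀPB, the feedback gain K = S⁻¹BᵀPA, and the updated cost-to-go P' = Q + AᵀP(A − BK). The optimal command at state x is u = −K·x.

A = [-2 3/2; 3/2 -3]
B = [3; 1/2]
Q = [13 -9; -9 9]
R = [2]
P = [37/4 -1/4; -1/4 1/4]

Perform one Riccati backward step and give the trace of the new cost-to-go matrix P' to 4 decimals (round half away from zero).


26.8568

BᵀP = [27.6250 -0.6250]
S = R + BᵀPB = [2] + [82.5625] = [84.5625]
BᵀPA = [-56.1875 43.3125]
K = S⁻¹·BᵀPA = [-0.6644 0.5122]
A−BK = [-0.0067 -0.0366; 1.8322 -3.2561]
AᵀP(A−BK) = [1.7288 -2.1585; -2.1585 3.1280]
P' = Q + AᵀP(A−BK) = [14.7288 -11.1585; -11.1585 12.1280]
tr(P') = 26.8568


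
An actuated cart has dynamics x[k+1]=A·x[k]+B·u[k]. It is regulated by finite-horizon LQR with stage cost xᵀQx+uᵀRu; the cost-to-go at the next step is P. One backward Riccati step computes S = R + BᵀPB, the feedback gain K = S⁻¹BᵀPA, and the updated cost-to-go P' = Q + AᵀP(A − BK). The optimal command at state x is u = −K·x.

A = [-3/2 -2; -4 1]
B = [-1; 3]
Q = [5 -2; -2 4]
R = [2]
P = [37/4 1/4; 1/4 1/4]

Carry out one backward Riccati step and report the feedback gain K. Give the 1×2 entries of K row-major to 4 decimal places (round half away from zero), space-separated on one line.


0.8958 1.4583

BᵀP = [-8.5000 0.5000]
S = R + BᵀPB = [2] + [10.0000] = [12.0000]
BᵀPA = [10.7500 17.5000]
K = S⁻¹·BᵀPA = [0.8958 1.4583]
A−BK = [-0.6042 -0.5417; -6.6875 -3.3750]
AᵀP(A−BK) = [18.1823 12.6979; 12.6979 10.7292]
P' = Q + AᵀP(A−BK) = [23.1823 10.6979; 10.6979 14.7292]
tr(P') = 37.9115


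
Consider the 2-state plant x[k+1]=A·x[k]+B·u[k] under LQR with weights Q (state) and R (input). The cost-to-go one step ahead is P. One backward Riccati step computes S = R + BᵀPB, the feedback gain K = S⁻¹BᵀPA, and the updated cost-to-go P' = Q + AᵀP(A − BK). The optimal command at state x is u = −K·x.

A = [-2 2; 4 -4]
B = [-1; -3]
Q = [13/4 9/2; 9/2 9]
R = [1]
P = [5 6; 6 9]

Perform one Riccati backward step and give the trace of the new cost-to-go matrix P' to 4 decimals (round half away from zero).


BᵀP = [-23.0000 -33.0000]
S = R + BᵀPB = [1] + [122.0000] = [123.0000]
BᵀPA = [-86.0000 86.0000]
K = S⁻¹·BᵀPA = [-0.6992 0.6992]
A−BK = [-2.6992 2.6992; 1.9024 -1.9024]
AᵀP(A−BK) = [7.8699 -7.8699; -7.8699 7.8699]
P' = Q + AᵀP(A−BK) = [11.1199 -3.3699; -3.3699 16.8699]
tr(P') = 27.9898

27.9898


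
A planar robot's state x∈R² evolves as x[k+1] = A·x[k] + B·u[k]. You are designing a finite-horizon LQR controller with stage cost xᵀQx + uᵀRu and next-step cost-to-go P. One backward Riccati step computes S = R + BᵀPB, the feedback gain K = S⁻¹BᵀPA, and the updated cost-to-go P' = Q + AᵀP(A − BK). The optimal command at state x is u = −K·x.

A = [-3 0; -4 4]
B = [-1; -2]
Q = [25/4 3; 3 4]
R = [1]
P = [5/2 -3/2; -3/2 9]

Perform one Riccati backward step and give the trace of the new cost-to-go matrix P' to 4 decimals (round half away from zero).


BᵀP = [0.5000 -16.5000]
S = R + BᵀPB = [1] + [32.5000] = [33.5000]
BᵀPA = [64.5000 -66.0000]
K = S⁻¹·BᵀPA = [1.9254 -1.9701]
A−BK = [-1.0746 -1.9701; -0.1493 0.0597]
AᵀP(A−BK) = [6.3134 1.0746; 1.0746 13.9701]
P' = Q + AᵀP(A−BK) = [12.5634 4.0746; 4.0746 17.9701]
tr(P') = 30.5336

30.5336


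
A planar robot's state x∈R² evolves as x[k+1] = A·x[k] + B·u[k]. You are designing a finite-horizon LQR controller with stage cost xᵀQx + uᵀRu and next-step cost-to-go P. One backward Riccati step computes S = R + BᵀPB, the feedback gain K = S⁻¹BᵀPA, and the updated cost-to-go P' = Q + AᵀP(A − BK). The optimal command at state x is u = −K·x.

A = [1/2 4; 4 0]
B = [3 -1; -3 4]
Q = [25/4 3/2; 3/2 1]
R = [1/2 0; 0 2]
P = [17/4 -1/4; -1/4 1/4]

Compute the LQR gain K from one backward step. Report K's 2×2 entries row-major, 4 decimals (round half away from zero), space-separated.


BᵀP = [13.5000 -1.5000; -5.2500 1.2500]
S = R + BᵀPB = [1/2 0; 0 2] + [45.0000 -19.5000; -19.5000 10.2500] = [45.5000 -19.5000; -19.5000 12.2500]
BᵀPA = [0.7500 54.0000; 2.3750 -21.0000]
K = S⁻¹·BᵀPA = [0.3133 1.4227; 0.6927 0.5505]
A−BK = [0.2526 0.2823; 2.1694 2.0663]
AᵀP(A−BK) = [2.1824 2.1256; 2.1256 2.7325]
P' = Q + AᵀP(A−BK) = [8.4324 3.6256; 3.6256 3.7325]
tr(P') = 12.1650

0.3133 1.4227 0.6927 0.5505


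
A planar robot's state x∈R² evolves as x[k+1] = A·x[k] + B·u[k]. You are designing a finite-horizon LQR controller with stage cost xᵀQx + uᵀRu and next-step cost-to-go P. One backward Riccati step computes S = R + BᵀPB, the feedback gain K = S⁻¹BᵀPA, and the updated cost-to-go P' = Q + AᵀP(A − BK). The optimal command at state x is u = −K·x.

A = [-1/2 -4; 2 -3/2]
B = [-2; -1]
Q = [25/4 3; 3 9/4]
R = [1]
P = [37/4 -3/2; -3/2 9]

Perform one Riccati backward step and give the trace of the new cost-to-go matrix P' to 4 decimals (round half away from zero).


BᵀP = [-17.0000 -6.0000]
S = R + BᵀPB = [1] + [40.0000] = [41.0000]
BᵀPA = [-3.5000 77.0000]
K = S⁻¹·BᵀPA = [-0.0854 1.8780]
A−BK = [-0.6707 -0.2439; 1.9146 0.3780]
AᵀP(A−BK) = [41.0137 8.9482; 8.9482 5.6402]
P' = Q + AᵀP(A−BK) = [47.2637 11.9482; 11.9482 7.8902]
tr(P') = 55.1540

55.1540


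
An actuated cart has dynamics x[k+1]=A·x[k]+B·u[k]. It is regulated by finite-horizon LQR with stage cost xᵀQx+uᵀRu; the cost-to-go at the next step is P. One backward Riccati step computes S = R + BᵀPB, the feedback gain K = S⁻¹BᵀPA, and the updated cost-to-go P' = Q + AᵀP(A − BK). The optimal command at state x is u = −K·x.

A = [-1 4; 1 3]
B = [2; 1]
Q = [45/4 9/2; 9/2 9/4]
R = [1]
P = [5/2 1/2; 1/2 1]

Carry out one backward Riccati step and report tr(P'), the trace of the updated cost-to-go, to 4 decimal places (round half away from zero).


BᵀP = [5.5000 2.0000]
S = R + BᵀPB = [1] + [13.0000] = [14.0000]
BᵀPA = [-3.5000 28.0000]
K = S⁻¹·BᵀPA = [-0.2500 2.0000]
A−BK = [-0.5000 0.0000; 1.2500 1.0000]
AᵀP(A−BK) = [1.6250 0.5000; 0.5000 5.0000]
P' = Q + AᵀP(A−BK) = [12.8750 5.0000; 5.0000 7.2500]
tr(P') = 20.1250

20.1250


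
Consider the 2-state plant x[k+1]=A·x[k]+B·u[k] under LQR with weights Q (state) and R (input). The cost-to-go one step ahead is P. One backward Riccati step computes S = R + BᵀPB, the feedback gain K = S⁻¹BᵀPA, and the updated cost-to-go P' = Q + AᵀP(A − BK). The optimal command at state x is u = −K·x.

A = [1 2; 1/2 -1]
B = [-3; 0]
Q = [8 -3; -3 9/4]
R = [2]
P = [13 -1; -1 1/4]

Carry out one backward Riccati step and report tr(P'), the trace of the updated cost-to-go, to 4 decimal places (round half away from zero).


11.6108

BᵀP = [-39.0000 3.0000]
S = R + BᵀPB = [2] + [117.0000] = [119.0000]
BᵀPA = [-37.5000 -81.0000]
K = S⁻¹·BᵀPA = [-0.3151 -0.6807]
A−BK = [0.0546 -0.0420; 0.5000 -1.0000]
AᵀP(A−BK) = [0.2453 0.3498; 0.3498 1.1155]
P' = Q + AᵀP(A−BK) = [8.2453 -2.6502; -2.6502 3.3655]
tr(P') = 11.6108
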